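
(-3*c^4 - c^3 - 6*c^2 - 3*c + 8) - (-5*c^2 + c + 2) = -3*c^4 - c^3 - c^2 - 4*c + 6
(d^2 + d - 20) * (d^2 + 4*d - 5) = d^4 + 5*d^3 - 21*d^2 - 85*d + 100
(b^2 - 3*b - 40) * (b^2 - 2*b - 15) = b^4 - 5*b^3 - 49*b^2 + 125*b + 600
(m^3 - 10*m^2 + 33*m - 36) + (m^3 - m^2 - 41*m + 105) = 2*m^3 - 11*m^2 - 8*m + 69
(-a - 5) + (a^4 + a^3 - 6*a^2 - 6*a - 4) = a^4 + a^3 - 6*a^2 - 7*a - 9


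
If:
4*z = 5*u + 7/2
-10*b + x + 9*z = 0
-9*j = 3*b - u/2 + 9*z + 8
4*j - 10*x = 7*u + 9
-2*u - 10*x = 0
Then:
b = -36149/40504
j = 14159/40504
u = -15395/10126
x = 3079/10126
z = -20767/20252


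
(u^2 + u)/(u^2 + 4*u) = (u + 1)/(u + 4)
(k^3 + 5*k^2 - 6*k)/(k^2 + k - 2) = k*(k + 6)/(k + 2)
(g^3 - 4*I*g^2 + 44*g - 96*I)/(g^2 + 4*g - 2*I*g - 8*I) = (g^2 - 2*I*g + 48)/(g + 4)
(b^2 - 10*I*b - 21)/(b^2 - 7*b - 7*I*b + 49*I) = (b - 3*I)/(b - 7)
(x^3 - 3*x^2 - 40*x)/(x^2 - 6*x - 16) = x*(x + 5)/(x + 2)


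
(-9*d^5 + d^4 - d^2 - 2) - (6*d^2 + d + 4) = -9*d^5 + d^4 - 7*d^2 - d - 6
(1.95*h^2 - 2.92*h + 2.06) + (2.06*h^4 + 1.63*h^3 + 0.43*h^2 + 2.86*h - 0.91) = 2.06*h^4 + 1.63*h^3 + 2.38*h^2 - 0.0600000000000001*h + 1.15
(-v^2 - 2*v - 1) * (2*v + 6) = -2*v^3 - 10*v^2 - 14*v - 6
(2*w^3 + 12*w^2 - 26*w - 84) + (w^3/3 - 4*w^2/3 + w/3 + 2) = 7*w^3/3 + 32*w^2/3 - 77*w/3 - 82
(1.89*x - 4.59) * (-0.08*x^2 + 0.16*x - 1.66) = -0.1512*x^3 + 0.6696*x^2 - 3.8718*x + 7.6194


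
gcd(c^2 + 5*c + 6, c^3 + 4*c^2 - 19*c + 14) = 1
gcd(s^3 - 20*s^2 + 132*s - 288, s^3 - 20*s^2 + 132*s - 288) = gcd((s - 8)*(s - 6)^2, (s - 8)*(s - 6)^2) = s^3 - 20*s^2 + 132*s - 288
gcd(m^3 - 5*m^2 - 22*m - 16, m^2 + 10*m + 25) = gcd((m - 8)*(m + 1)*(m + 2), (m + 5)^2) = 1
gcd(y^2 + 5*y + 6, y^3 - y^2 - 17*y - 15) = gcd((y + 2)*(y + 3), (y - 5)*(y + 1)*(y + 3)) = y + 3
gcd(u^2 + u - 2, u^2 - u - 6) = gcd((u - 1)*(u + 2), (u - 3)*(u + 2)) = u + 2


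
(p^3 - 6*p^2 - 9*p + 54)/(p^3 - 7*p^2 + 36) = (p + 3)/(p + 2)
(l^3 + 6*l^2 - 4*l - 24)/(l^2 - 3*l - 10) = (l^2 + 4*l - 12)/(l - 5)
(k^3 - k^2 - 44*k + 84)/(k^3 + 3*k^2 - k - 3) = (k^3 - k^2 - 44*k + 84)/(k^3 + 3*k^2 - k - 3)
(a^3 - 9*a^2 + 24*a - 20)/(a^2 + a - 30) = (a^2 - 4*a + 4)/(a + 6)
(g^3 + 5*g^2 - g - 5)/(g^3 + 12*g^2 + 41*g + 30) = (g - 1)/(g + 6)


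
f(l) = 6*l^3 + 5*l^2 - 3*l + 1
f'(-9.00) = 1365.00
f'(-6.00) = 585.00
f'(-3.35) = 165.50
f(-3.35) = -158.41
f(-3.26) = -143.96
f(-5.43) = -795.90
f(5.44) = 1098.58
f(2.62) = 135.37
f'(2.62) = 146.76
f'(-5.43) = 473.43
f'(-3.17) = 146.18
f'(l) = 18*l^2 + 10*l - 3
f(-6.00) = -1097.00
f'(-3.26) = 155.70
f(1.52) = 29.06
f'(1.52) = 53.79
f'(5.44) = 584.08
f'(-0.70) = -1.18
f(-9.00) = -3941.00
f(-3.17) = -130.38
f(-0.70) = 3.49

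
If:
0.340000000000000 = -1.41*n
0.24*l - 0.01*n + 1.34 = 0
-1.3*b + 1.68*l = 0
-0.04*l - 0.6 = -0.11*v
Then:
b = -7.23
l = -5.59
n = -0.24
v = 3.42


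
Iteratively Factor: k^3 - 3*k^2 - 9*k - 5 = (k + 1)*(k^2 - 4*k - 5) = (k - 5)*(k + 1)*(k + 1)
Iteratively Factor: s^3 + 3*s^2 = (s + 3)*(s^2) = s*(s + 3)*(s)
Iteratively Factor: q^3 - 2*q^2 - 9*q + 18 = (q - 2)*(q^2 - 9) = (q - 2)*(q + 3)*(q - 3)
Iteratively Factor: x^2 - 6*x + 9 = (x - 3)*(x - 3)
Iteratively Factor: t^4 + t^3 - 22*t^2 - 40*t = (t)*(t^3 + t^2 - 22*t - 40) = t*(t + 4)*(t^2 - 3*t - 10) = t*(t - 5)*(t + 4)*(t + 2)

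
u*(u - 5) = u^2 - 5*u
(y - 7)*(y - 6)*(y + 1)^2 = y^4 - 11*y^3 + 17*y^2 + 71*y + 42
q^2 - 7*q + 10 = (q - 5)*(q - 2)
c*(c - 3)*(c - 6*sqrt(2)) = c^3 - 6*sqrt(2)*c^2 - 3*c^2 + 18*sqrt(2)*c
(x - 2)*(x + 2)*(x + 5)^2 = x^4 + 10*x^3 + 21*x^2 - 40*x - 100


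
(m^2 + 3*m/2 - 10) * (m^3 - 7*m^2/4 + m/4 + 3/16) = m^5 - m^4/4 - 99*m^3/8 + 289*m^2/16 - 71*m/32 - 15/8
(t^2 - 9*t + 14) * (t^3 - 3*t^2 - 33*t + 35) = t^5 - 12*t^4 + 8*t^3 + 290*t^2 - 777*t + 490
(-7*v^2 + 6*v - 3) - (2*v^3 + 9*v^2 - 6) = -2*v^3 - 16*v^2 + 6*v + 3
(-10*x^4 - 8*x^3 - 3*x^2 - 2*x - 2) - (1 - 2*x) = -10*x^4 - 8*x^3 - 3*x^2 - 3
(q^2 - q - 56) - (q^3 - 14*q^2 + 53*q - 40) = -q^3 + 15*q^2 - 54*q - 16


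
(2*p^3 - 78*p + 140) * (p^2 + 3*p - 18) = 2*p^5 + 6*p^4 - 114*p^3 - 94*p^2 + 1824*p - 2520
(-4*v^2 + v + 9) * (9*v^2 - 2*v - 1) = -36*v^4 + 17*v^3 + 83*v^2 - 19*v - 9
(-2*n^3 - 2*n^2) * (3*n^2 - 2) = -6*n^5 - 6*n^4 + 4*n^3 + 4*n^2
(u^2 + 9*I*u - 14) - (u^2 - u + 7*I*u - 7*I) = u + 2*I*u - 14 + 7*I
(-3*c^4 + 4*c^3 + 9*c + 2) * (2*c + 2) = -6*c^5 + 2*c^4 + 8*c^3 + 18*c^2 + 22*c + 4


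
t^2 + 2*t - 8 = (t - 2)*(t + 4)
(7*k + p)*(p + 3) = 7*k*p + 21*k + p^2 + 3*p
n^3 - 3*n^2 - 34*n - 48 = (n - 8)*(n + 2)*(n + 3)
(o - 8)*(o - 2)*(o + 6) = o^3 - 4*o^2 - 44*o + 96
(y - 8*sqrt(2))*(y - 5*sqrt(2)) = y^2 - 13*sqrt(2)*y + 80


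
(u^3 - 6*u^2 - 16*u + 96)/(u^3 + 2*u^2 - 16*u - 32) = (u - 6)/(u + 2)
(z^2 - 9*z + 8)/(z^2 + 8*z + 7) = (z^2 - 9*z + 8)/(z^2 + 8*z + 7)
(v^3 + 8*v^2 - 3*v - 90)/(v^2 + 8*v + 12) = (v^2 + 2*v - 15)/(v + 2)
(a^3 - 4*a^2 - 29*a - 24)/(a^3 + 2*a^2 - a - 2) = (a^2 - 5*a - 24)/(a^2 + a - 2)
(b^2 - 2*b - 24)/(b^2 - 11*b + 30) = (b + 4)/(b - 5)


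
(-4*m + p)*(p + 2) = -4*m*p - 8*m + p^2 + 2*p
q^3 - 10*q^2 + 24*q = q*(q - 6)*(q - 4)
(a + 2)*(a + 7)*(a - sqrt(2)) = a^3 - sqrt(2)*a^2 + 9*a^2 - 9*sqrt(2)*a + 14*a - 14*sqrt(2)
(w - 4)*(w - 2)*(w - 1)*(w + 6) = w^4 - w^3 - 28*w^2 + 76*w - 48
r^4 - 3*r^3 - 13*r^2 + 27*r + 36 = (r - 4)*(r - 3)*(r + 1)*(r + 3)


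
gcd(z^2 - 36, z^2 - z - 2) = 1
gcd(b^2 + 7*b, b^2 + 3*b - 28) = b + 7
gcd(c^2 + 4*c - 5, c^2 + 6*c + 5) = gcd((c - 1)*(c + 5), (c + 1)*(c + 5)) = c + 5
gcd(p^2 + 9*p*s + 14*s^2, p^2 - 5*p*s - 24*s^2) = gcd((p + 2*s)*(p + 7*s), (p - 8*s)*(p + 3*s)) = 1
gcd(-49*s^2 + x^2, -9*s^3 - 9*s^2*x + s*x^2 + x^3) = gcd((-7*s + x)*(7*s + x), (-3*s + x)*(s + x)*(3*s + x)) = 1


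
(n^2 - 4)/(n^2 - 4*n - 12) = (n - 2)/(n - 6)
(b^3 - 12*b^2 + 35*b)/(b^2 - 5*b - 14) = b*(b - 5)/(b + 2)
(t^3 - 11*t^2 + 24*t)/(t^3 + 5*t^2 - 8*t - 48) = t*(t - 8)/(t^2 + 8*t + 16)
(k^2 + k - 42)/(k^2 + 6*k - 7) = (k - 6)/(k - 1)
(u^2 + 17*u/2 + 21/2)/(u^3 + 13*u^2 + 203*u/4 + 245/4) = 2*(2*u + 3)/(4*u^2 + 24*u + 35)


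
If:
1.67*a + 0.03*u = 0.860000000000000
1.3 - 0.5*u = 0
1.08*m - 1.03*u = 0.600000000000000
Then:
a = 0.47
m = 3.04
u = 2.60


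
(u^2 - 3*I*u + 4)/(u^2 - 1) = (u^2 - 3*I*u + 4)/(u^2 - 1)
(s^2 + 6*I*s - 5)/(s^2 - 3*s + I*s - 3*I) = (s + 5*I)/(s - 3)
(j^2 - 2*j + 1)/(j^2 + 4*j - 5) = (j - 1)/(j + 5)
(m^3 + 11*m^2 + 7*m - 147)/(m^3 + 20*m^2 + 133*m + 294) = (m - 3)/(m + 6)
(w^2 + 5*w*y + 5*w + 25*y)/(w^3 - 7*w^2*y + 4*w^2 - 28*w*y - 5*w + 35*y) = (-w - 5*y)/(-w^2 + 7*w*y + w - 7*y)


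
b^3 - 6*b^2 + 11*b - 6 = (b - 3)*(b - 2)*(b - 1)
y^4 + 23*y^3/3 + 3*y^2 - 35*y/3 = y*(y - 1)*(y + 5/3)*(y + 7)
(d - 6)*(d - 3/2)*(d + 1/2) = d^3 - 7*d^2 + 21*d/4 + 9/2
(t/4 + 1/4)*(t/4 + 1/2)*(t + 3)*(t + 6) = t^4/16 + 3*t^3/4 + 47*t^2/16 + 9*t/2 + 9/4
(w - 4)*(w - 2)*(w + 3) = w^3 - 3*w^2 - 10*w + 24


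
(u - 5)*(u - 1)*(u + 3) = u^3 - 3*u^2 - 13*u + 15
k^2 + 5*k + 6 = (k + 2)*(k + 3)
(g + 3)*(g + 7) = g^2 + 10*g + 21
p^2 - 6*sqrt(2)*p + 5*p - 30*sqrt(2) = (p + 5)*(p - 6*sqrt(2))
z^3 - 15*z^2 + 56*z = z*(z - 8)*(z - 7)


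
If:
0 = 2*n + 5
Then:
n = -5/2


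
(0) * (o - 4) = 0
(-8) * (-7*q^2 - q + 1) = 56*q^2 + 8*q - 8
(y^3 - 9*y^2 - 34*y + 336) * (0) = 0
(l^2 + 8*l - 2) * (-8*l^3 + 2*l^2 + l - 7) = -8*l^5 - 62*l^4 + 33*l^3 - 3*l^2 - 58*l + 14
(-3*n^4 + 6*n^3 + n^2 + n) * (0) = 0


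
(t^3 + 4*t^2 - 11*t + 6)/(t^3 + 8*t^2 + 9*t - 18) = (t - 1)/(t + 3)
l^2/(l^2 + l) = l/(l + 1)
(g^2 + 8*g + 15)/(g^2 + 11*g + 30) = (g + 3)/(g + 6)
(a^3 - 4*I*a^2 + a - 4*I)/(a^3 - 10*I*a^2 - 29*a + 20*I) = (a + I)/(a - 5*I)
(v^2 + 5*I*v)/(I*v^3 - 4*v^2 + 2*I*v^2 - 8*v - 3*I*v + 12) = v*(-I*v + 5)/(v^3 + 2*v^2*(1 + 2*I) + v*(-3 + 8*I) - 12*I)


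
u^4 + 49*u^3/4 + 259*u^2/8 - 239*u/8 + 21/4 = (u - 1/2)*(u - 1/4)*(u + 6)*(u + 7)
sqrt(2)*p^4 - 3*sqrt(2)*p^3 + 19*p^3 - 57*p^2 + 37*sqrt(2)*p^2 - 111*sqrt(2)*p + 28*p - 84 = (p - 3)*(p + 2*sqrt(2))*(p + 7*sqrt(2))*(sqrt(2)*p + 1)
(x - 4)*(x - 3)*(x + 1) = x^3 - 6*x^2 + 5*x + 12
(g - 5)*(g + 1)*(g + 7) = g^3 + 3*g^2 - 33*g - 35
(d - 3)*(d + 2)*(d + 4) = d^3 + 3*d^2 - 10*d - 24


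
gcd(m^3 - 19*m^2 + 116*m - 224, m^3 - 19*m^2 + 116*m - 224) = m^3 - 19*m^2 + 116*m - 224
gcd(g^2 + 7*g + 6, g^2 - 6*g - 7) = g + 1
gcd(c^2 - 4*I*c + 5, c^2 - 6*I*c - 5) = c - 5*I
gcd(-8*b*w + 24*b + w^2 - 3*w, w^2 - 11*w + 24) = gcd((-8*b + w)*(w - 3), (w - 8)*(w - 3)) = w - 3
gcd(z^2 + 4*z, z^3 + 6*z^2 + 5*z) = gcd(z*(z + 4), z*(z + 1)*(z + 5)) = z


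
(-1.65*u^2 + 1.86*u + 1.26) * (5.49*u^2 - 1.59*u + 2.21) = -9.0585*u^4 + 12.8349*u^3 + 0.313500000000001*u^2 + 2.1072*u + 2.7846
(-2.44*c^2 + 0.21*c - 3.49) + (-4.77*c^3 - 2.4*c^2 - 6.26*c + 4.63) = -4.77*c^3 - 4.84*c^2 - 6.05*c + 1.14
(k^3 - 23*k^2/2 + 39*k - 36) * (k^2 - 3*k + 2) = k^5 - 29*k^4/2 + 151*k^3/2 - 176*k^2 + 186*k - 72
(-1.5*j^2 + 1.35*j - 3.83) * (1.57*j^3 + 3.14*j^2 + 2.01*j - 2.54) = -2.355*j^5 - 2.5905*j^4 - 4.7891*j^3 - 5.5027*j^2 - 11.1273*j + 9.7282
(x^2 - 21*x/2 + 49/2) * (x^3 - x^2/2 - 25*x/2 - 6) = x^5 - 11*x^4 + 69*x^3/4 + 113*x^2 - 973*x/4 - 147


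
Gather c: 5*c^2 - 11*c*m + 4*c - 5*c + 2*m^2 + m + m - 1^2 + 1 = 5*c^2 + c*(-11*m - 1) + 2*m^2 + 2*m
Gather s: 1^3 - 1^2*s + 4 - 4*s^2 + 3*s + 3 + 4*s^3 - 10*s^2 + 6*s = 4*s^3 - 14*s^2 + 8*s + 8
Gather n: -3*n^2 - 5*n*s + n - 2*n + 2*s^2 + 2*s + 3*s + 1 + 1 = -3*n^2 + n*(-5*s - 1) + 2*s^2 + 5*s + 2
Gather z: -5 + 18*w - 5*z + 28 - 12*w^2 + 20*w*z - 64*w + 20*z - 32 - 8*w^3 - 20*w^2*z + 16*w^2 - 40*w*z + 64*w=-8*w^3 + 4*w^2 + 18*w + z*(-20*w^2 - 20*w + 15) - 9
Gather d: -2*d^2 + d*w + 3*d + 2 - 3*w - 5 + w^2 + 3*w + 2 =-2*d^2 + d*(w + 3) + w^2 - 1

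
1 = 1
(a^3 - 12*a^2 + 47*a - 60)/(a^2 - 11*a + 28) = (a^2 - 8*a + 15)/(a - 7)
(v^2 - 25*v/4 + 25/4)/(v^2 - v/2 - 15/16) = 4*(v - 5)/(4*v + 3)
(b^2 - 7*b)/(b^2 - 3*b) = (b - 7)/(b - 3)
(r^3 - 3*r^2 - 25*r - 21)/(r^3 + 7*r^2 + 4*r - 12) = (r^3 - 3*r^2 - 25*r - 21)/(r^3 + 7*r^2 + 4*r - 12)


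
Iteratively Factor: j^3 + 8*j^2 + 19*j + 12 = (j + 1)*(j^2 + 7*j + 12) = (j + 1)*(j + 3)*(j + 4)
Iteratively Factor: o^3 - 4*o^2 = (o - 4)*(o^2) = o*(o - 4)*(o)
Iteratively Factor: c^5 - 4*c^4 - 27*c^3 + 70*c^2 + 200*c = (c - 5)*(c^4 + c^3 - 22*c^2 - 40*c) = (c - 5)*(c + 4)*(c^3 - 3*c^2 - 10*c) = c*(c - 5)*(c + 4)*(c^2 - 3*c - 10) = c*(c - 5)^2*(c + 4)*(c + 2)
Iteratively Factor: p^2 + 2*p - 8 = (p + 4)*(p - 2)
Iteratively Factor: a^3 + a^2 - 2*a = (a + 2)*(a^2 - a) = a*(a + 2)*(a - 1)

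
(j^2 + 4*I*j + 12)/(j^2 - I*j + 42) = (j - 2*I)/(j - 7*I)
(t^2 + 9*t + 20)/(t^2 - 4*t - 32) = (t + 5)/(t - 8)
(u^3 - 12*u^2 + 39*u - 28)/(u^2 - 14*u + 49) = (u^2 - 5*u + 4)/(u - 7)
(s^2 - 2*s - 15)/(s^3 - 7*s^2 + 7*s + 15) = (s + 3)/(s^2 - 2*s - 3)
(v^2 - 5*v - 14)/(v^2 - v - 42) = (v + 2)/(v + 6)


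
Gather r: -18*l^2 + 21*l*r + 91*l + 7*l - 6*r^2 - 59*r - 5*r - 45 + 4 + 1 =-18*l^2 + 98*l - 6*r^2 + r*(21*l - 64) - 40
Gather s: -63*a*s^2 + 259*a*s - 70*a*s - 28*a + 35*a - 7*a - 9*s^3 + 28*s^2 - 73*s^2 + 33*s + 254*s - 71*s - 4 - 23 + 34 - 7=-9*s^3 + s^2*(-63*a - 45) + s*(189*a + 216)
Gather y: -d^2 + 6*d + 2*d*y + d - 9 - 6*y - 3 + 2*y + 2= -d^2 + 7*d + y*(2*d - 4) - 10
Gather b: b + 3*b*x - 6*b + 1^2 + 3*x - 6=b*(3*x - 5) + 3*x - 5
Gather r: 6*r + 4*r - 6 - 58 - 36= 10*r - 100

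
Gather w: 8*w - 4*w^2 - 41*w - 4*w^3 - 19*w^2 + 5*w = -4*w^3 - 23*w^2 - 28*w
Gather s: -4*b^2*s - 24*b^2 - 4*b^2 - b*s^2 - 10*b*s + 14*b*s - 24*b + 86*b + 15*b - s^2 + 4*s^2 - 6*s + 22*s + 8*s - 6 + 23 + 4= -28*b^2 + 77*b + s^2*(3 - b) + s*(-4*b^2 + 4*b + 24) + 21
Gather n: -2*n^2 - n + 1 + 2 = -2*n^2 - n + 3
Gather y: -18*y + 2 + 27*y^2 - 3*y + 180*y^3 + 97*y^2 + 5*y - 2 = 180*y^3 + 124*y^2 - 16*y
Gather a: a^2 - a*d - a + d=a^2 + a*(-d - 1) + d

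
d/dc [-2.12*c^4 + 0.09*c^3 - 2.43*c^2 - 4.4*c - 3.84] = -8.48*c^3 + 0.27*c^2 - 4.86*c - 4.4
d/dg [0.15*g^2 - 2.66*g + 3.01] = 0.3*g - 2.66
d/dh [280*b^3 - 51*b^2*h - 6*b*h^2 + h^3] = -51*b^2 - 12*b*h + 3*h^2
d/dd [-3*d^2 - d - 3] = -6*d - 1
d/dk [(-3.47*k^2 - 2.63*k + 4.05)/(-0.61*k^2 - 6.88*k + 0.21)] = (22.2693*k^2 + 3.4836*k + 27.3117)/(0.3721*k^4 + 8.3936*k^3 + 47.0782*k^2 - 2.8896*k + 0.0441)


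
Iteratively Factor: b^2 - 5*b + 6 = (b - 3)*(b - 2)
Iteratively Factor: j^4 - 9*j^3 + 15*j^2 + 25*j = (j - 5)*(j^3 - 4*j^2 - 5*j) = (j - 5)*(j + 1)*(j^2 - 5*j) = (j - 5)^2*(j + 1)*(j)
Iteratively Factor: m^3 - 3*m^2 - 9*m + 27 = (m + 3)*(m^2 - 6*m + 9) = (m - 3)*(m + 3)*(m - 3)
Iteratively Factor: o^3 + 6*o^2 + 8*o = (o)*(o^2 + 6*o + 8) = o*(o + 2)*(o + 4)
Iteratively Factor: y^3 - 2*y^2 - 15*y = (y - 5)*(y^2 + 3*y) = (y - 5)*(y + 3)*(y)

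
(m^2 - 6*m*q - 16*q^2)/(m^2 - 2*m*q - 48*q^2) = (m + 2*q)/(m + 6*q)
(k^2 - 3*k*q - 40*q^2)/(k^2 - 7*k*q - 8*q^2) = (k + 5*q)/(k + q)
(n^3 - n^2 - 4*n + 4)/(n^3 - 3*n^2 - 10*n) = (n^2 - 3*n + 2)/(n*(n - 5))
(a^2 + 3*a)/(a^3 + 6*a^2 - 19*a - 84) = a/(a^2 + 3*a - 28)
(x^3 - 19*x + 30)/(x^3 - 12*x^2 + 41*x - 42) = (x + 5)/(x - 7)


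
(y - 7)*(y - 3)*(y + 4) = y^3 - 6*y^2 - 19*y + 84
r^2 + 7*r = r*(r + 7)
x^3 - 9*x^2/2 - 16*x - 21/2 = (x - 7)*(x + 1)*(x + 3/2)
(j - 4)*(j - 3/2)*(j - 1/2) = j^3 - 6*j^2 + 35*j/4 - 3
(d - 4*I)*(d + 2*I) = d^2 - 2*I*d + 8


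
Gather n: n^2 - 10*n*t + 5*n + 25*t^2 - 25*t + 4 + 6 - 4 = n^2 + n*(5 - 10*t) + 25*t^2 - 25*t + 6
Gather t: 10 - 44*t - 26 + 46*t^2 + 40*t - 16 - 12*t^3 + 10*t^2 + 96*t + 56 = -12*t^3 + 56*t^2 + 92*t + 24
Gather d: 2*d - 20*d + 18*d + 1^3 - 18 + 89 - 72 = 0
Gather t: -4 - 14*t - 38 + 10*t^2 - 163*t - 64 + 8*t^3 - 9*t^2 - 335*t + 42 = 8*t^3 + t^2 - 512*t - 64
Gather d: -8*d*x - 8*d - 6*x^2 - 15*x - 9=d*(-8*x - 8) - 6*x^2 - 15*x - 9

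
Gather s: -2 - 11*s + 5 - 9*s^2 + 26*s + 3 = -9*s^2 + 15*s + 6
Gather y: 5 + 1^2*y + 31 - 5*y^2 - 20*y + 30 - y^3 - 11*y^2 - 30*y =-y^3 - 16*y^2 - 49*y + 66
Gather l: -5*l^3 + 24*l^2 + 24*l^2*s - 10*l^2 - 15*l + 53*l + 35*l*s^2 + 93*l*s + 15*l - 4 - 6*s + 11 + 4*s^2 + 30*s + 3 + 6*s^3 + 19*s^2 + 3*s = -5*l^3 + l^2*(24*s + 14) + l*(35*s^2 + 93*s + 53) + 6*s^3 + 23*s^2 + 27*s + 10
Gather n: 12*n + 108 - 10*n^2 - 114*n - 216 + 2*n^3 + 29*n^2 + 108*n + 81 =2*n^3 + 19*n^2 + 6*n - 27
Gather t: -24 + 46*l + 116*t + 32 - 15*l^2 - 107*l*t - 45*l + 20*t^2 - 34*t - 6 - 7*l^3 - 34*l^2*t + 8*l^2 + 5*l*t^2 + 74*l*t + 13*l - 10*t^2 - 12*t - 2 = -7*l^3 - 7*l^2 + 14*l + t^2*(5*l + 10) + t*(-34*l^2 - 33*l + 70)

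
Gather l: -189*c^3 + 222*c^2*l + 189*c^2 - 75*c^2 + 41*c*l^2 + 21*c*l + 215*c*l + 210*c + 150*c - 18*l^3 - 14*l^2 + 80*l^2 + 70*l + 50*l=-189*c^3 + 114*c^2 + 360*c - 18*l^3 + l^2*(41*c + 66) + l*(222*c^2 + 236*c + 120)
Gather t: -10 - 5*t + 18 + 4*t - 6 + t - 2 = 0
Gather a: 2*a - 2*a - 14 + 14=0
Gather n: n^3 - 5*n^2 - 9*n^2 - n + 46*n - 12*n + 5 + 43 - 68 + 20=n^3 - 14*n^2 + 33*n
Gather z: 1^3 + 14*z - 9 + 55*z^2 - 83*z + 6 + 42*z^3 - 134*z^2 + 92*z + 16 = 42*z^3 - 79*z^2 + 23*z + 14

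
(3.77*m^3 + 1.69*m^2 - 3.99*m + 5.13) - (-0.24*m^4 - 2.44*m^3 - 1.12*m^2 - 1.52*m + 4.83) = 0.24*m^4 + 6.21*m^3 + 2.81*m^2 - 2.47*m + 0.3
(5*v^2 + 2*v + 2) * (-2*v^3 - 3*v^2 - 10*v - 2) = -10*v^5 - 19*v^4 - 60*v^3 - 36*v^2 - 24*v - 4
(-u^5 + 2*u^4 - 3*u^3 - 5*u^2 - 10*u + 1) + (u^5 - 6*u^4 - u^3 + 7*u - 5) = -4*u^4 - 4*u^3 - 5*u^2 - 3*u - 4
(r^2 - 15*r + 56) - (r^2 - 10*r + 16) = 40 - 5*r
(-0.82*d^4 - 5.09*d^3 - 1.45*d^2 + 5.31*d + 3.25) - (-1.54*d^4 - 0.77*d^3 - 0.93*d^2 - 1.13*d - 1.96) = 0.72*d^4 - 4.32*d^3 - 0.52*d^2 + 6.44*d + 5.21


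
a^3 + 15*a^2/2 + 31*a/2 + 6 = (a + 1/2)*(a + 3)*(a + 4)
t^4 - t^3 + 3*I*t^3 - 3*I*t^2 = t^2*(t - 1)*(t + 3*I)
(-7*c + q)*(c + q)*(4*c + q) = -28*c^3 - 31*c^2*q - 2*c*q^2 + q^3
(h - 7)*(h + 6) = h^2 - h - 42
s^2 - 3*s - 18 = (s - 6)*(s + 3)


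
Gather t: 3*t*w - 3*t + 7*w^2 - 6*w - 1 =t*(3*w - 3) + 7*w^2 - 6*w - 1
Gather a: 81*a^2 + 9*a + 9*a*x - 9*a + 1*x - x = 81*a^2 + 9*a*x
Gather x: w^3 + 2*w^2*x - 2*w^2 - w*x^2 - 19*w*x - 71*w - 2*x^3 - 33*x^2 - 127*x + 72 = w^3 - 2*w^2 - 71*w - 2*x^3 + x^2*(-w - 33) + x*(2*w^2 - 19*w - 127) + 72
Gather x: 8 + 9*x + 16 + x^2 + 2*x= x^2 + 11*x + 24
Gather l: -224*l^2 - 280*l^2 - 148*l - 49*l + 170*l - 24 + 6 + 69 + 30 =-504*l^2 - 27*l + 81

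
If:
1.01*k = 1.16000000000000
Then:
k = 1.15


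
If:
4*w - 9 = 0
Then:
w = 9/4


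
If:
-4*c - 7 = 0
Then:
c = -7/4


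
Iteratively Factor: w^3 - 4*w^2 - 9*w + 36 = (w - 3)*(w^2 - w - 12) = (w - 4)*(w - 3)*(w + 3)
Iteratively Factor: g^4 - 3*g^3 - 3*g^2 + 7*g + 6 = (g + 1)*(g^3 - 4*g^2 + g + 6) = (g + 1)^2*(g^2 - 5*g + 6) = (g - 2)*(g + 1)^2*(g - 3)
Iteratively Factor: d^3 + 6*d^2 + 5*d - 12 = (d + 4)*(d^2 + 2*d - 3) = (d + 3)*(d + 4)*(d - 1)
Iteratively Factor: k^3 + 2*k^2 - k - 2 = (k + 1)*(k^2 + k - 2) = (k + 1)*(k + 2)*(k - 1)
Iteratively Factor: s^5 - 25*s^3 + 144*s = (s - 4)*(s^4 + 4*s^3 - 9*s^2 - 36*s) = (s - 4)*(s - 3)*(s^3 + 7*s^2 + 12*s) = s*(s - 4)*(s - 3)*(s^2 + 7*s + 12) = s*(s - 4)*(s - 3)*(s + 4)*(s + 3)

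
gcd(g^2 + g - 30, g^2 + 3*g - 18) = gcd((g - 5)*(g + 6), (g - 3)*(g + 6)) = g + 6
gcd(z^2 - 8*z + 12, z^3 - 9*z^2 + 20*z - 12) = z^2 - 8*z + 12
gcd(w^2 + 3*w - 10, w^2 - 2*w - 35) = w + 5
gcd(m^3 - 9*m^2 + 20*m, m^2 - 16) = m - 4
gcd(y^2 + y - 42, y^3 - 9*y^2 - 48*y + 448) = y + 7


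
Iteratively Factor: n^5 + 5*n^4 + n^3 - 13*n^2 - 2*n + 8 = (n + 1)*(n^4 + 4*n^3 - 3*n^2 - 10*n + 8) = (n + 1)*(n + 2)*(n^3 + 2*n^2 - 7*n + 4) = (n - 1)*(n + 1)*(n + 2)*(n^2 + 3*n - 4) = (n - 1)*(n + 1)*(n + 2)*(n + 4)*(n - 1)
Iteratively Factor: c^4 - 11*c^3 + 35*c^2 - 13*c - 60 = (c + 1)*(c^3 - 12*c^2 + 47*c - 60) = (c - 5)*(c + 1)*(c^2 - 7*c + 12) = (c - 5)*(c - 4)*(c + 1)*(c - 3)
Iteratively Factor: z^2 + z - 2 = (z - 1)*(z + 2)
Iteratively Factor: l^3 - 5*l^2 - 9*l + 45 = (l + 3)*(l^2 - 8*l + 15) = (l - 5)*(l + 3)*(l - 3)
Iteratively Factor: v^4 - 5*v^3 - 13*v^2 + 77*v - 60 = (v + 4)*(v^3 - 9*v^2 + 23*v - 15) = (v - 3)*(v + 4)*(v^2 - 6*v + 5) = (v - 3)*(v - 1)*(v + 4)*(v - 5)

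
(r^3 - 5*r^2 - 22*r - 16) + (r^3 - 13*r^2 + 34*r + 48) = 2*r^3 - 18*r^2 + 12*r + 32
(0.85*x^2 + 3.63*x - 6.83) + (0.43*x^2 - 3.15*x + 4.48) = 1.28*x^2 + 0.48*x - 2.35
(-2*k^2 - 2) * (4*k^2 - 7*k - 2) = -8*k^4 + 14*k^3 - 4*k^2 + 14*k + 4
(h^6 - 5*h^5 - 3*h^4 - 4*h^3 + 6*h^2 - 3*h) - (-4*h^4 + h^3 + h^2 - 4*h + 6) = h^6 - 5*h^5 + h^4 - 5*h^3 + 5*h^2 + h - 6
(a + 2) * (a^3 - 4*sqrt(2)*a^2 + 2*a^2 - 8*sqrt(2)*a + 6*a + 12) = a^4 - 4*sqrt(2)*a^3 + 4*a^3 - 16*sqrt(2)*a^2 + 10*a^2 - 16*sqrt(2)*a + 24*a + 24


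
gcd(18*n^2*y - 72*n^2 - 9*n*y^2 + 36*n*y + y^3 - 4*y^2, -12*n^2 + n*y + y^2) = -3*n + y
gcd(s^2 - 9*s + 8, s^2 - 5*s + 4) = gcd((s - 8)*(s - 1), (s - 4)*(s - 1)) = s - 1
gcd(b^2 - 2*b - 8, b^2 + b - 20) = b - 4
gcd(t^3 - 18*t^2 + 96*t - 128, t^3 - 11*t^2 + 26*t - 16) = t^2 - 10*t + 16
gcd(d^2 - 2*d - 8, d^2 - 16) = d - 4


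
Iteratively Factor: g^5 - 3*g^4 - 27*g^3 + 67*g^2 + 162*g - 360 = (g - 3)*(g^4 - 27*g^2 - 14*g + 120) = (g - 3)*(g - 2)*(g^3 + 2*g^2 - 23*g - 60) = (g - 3)*(g - 2)*(g + 3)*(g^2 - g - 20) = (g - 3)*(g - 2)*(g + 3)*(g + 4)*(g - 5)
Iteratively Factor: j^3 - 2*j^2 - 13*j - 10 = (j + 1)*(j^2 - 3*j - 10) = (j + 1)*(j + 2)*(j - 5)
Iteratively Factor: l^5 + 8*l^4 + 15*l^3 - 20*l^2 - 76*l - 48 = (l + 1)*(l^4 + 7*l^3 + 8*l^2 - 28*l - 48) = (l + 1)*(l + 4)*(l^3 + 3*l^2 - 4*l - 12) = (l + 1)*(l + 2)*(l + 4)*(l^2 + l - 6) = (l - 2)*(l + 1)*(l + 2)*(l + 4)*(l + 3)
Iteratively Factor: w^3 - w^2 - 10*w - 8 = (w - 4)*(w^2 + 3*w + 2) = (w - 4)*(w + 1)*(w + 2)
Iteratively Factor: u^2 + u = (u)*(u + 1)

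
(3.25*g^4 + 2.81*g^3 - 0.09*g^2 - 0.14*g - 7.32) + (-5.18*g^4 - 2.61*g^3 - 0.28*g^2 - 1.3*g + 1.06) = -1.93*g^4 + 0.2*g^3 - 0.37*g^2 - 1.44*g - 6.26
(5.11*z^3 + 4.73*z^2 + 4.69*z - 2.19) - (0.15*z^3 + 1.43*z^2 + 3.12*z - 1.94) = 4.96*z^3 + 3.3*z^2 + 1.57*z - 0.25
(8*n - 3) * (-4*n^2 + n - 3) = -32*n^3 + 20*n^2 - 27*n + 9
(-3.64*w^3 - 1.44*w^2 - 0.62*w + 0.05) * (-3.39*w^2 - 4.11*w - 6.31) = 12.3396*w^5 + 19.842*w^4 + 30.9886*w^3 + 11.4651*w^2 + 3.7067*w - 0.3155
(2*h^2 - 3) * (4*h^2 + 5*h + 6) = 8*h^4 + 10*h^3 - 15*h - 18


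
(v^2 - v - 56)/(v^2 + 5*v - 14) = (v - 8)/(v - 2)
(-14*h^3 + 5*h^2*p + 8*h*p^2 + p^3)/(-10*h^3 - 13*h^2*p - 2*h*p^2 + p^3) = (-7*h^2 + 6*h*p + p^2)/(-5*h^2 - 4*h*p + p^2)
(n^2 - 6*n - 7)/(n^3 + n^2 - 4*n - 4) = (n - 7)/(n^2 - 4)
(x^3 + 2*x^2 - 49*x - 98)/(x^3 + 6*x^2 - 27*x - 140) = (x^2 - 5*x - 14)/(x^2 - x - 20)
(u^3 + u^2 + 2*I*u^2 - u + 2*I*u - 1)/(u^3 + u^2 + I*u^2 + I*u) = (u + I)/u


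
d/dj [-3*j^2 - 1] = -6*j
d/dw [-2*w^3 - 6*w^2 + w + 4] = -6*w^2 - 12*w + 1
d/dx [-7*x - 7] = -7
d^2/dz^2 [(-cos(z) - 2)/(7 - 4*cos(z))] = 15*(4*sin(z)^2 - 7*cos(z) + 4)/(4*cos(z) - 7)^3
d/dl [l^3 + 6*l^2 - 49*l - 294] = 3*l^2 + 12*l - 49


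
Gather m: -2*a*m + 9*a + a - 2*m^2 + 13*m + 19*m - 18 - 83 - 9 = 10*a - 2*m^2 + m*(32 - 2*a) - 110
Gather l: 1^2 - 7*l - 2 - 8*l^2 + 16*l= -8*l^2 + 9*l - 1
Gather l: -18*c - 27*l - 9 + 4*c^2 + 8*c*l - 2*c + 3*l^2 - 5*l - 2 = 4*c^2 - 20*c + 3*l^2 + l*(8*c - 32) - 11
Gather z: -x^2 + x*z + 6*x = -x^2 + x*z + 6*x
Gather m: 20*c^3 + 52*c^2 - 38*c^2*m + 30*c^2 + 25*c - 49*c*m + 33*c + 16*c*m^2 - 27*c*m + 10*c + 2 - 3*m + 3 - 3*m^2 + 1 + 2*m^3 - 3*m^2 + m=20*c^3 + 82*c^2 + 68*c + 2*m^3 + m^2*(16*c - 6) + m*(-38*c^2 - 76*c - 2) + 6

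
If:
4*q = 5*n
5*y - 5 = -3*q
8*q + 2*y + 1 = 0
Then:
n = -6/17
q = -15/34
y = 43/34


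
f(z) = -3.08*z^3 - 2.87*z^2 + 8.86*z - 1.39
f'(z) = -9.24*z^2 - 5.74*z + 8.86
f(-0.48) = -5.96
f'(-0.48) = 9.49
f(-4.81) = 232.35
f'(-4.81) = -177.31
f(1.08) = 0.95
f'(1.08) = -8.12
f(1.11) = 0.70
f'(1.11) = -8.90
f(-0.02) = -1.57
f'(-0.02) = 8.97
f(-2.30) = 0.52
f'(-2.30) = -26.82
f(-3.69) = 81.59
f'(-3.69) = -95.77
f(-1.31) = -11.00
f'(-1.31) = 0.52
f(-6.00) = 507.41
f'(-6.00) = -289.34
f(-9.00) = 1931.72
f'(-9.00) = -687.92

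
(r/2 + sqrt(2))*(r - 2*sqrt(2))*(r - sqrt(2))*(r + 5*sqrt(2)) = r^4/2 + 2*sqrt(2)*r^3 - 9*r^2 - 16*sqrt(2)*r + 40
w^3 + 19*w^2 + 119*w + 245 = (w + 5)*(w + 7)^2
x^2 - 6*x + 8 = (x - 4)*(x - 2)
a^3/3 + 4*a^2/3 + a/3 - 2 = (a/3 + 1)*(a - 1)*(a + 2)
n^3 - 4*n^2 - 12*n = n*(n - 6)*(n + 2)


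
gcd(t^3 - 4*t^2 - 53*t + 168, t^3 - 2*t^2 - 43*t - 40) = t - 8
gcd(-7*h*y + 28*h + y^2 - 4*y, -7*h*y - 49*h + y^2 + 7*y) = -7*h + y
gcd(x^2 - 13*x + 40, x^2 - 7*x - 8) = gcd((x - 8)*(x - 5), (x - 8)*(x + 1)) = x - 8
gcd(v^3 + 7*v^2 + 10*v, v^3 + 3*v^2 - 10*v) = v^2 + 5*v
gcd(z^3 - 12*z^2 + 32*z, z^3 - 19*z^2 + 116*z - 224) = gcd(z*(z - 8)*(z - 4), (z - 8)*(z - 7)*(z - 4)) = z^2 - 12*z + 32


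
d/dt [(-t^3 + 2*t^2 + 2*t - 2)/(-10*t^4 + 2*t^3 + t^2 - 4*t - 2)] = (-10*t^6 + 40*t^5 + 55*t^4 - 80*t^3 + 8*t^2 - 4*t - 12)/(100*t^8 - 40*t^7 - 16*t^6 + 84*t^5 + 25*t^4 - 16*t^3 + 12*t^2 + 16*t + 4)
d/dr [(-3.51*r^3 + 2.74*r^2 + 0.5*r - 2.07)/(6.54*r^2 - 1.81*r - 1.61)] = (-22.9554*r^4 + 12.7062*r^3 + 8.7239*r^2 + 18.2528*r - 4.5517)/(42.7716*r^4 - 23.6748*r^3 - 17.7827*r^2 + 5.8282*r + 2.5921)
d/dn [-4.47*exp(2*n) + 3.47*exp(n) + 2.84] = (3.47 - 8.94*exp(n))*exp(n)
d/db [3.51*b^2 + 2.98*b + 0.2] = 7.02*b + 2.98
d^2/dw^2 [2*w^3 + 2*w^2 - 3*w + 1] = 12*w + 4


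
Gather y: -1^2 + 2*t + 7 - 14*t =6 - 12*t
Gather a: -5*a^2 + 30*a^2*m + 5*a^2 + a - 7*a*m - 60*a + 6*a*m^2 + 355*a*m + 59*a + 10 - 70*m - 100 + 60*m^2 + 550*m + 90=30*a^2*m + a*(6*m^2 + 348*m) + 60*m^2 + 480*m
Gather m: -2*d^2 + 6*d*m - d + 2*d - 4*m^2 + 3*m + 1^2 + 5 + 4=-2*d^2 + d - 4*m^2 + m*(6*d + 3) + 10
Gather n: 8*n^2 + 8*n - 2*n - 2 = 8*n^2 + 6*n - 2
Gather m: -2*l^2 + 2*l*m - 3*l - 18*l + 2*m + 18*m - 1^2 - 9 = -2*l^2 - 21*l + m*(2*l + 20) - 10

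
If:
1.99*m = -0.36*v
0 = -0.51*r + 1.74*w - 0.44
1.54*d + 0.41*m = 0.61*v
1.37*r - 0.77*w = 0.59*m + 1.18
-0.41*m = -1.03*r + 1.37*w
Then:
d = -11.67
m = 4.75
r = 3.65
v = -26.27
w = 1.32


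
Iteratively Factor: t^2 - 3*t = (t - 3)*(t)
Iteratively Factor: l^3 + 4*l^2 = (l + 4)*(l^2) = l*(l + 4)*(l)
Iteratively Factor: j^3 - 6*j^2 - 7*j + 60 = (j - 4)*(j^2 - 2*j - 15) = (j - 4)*(j + 3)*(j - 5)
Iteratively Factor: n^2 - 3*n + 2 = (n - 2)*(n - 1)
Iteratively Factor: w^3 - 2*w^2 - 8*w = (w)*(w^2 - 2*w - 8) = w*(w + 2)*(w - 4)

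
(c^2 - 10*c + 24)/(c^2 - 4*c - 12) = (c - 4)/(c + 2)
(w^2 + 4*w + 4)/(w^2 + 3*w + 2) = (w + 2)/(w + 1)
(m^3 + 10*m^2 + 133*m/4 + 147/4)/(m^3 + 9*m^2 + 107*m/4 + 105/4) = (2*m + 7)/(2*m + 5)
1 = 1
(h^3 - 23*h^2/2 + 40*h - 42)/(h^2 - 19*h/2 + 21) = h - 2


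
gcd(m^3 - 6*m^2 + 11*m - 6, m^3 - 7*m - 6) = m - 3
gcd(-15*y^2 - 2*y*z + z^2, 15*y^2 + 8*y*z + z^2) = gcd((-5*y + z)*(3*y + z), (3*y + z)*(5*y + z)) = 3*y + z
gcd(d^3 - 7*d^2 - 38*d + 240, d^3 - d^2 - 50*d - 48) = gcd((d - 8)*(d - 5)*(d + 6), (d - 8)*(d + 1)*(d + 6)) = d^2 - 2*d - 48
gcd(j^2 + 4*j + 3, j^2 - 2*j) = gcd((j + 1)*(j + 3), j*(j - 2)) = 1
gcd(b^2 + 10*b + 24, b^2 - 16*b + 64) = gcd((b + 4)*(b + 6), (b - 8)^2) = 1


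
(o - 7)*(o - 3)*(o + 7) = o^3 - 3*o^2 - 49*o + 147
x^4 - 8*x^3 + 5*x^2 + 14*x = x*(x - 7)*(x - 2)*(x + 1)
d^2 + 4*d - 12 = (d - 2)*(d + 6)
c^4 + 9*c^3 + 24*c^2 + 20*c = c*(c + 2)^2*(c + 5)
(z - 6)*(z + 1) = z^2 - 5*z - 6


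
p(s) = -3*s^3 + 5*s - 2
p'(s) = 5 - 9*s^2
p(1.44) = -3.76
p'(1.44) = -13.66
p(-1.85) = 7.74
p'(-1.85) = -25.80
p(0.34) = -0.42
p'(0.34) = 3.96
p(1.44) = -3.76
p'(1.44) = -13.66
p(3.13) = -78.34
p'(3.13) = -83.17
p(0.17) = -1.16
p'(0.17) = 4.74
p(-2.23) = 20.12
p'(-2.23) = -39.76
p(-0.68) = -4.46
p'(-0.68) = 0.84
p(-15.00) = 10048.00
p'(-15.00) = -2020.00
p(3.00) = -68.00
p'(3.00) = -76.00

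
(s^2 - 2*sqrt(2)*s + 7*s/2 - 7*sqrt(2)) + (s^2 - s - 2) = 2*s^2 - 2*sqrt(2)*s + 5*s/2 - 7*sqrt(2) - 2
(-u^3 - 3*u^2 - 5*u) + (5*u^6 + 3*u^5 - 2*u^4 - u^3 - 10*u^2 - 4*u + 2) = 5*u^6 + 3*u^5 - 2*u^4 - 2*u^3 - 13*u^2 - 9*u + 2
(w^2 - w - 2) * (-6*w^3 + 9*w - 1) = -6*w^5 + 6*w^4 + 21*w^3 - 10*w^2 - 17*w + 2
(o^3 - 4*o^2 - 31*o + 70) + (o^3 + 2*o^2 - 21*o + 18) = 2*o^3 - 2*o^2 - 52*o + 88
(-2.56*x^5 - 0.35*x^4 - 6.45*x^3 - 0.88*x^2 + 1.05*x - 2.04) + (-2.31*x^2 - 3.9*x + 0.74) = -2.56*x^5 - 0.35*x^4 - 6.45*x^3 - 3.19*x^2 - 2.85*x - 1.3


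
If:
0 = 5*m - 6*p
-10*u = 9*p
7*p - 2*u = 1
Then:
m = 3/22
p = 5/44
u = -9/88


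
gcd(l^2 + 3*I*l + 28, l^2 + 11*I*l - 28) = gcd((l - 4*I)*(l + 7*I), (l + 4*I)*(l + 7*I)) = l + 7*I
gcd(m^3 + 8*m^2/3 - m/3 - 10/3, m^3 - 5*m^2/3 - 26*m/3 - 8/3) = m + 2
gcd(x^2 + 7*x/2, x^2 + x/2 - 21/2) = x + 7/2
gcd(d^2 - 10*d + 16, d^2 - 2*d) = d - 2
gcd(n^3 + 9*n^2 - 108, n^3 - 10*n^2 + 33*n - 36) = n - 3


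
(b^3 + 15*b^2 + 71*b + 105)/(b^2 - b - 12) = (b^2 + 12*b + 35)/(b - 4)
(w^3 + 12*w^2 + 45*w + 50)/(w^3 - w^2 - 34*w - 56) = (w^2 + 10*w + 25)/(w^2 - 3*w - 28)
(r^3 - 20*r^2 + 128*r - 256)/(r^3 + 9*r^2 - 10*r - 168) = (r^2 - 16*r + 64)/(r^2 + 13*r + 42)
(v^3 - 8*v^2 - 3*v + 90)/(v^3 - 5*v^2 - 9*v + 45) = (v - 6)/(v - 3)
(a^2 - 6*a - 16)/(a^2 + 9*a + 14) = (a - 8)/(a + 7)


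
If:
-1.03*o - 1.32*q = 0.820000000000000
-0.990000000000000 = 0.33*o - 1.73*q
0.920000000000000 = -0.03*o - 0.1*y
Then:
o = -1.23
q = 0.34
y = -8.83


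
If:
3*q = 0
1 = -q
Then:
No Solution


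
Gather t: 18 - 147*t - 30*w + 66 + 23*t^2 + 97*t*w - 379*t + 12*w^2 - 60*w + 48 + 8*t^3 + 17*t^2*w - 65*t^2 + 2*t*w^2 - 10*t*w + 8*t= 8*t^3 + t^2*(17*w - 42) + t*(2*w^2 + 87*w - 518) + 12*w^2 - 90*w + 132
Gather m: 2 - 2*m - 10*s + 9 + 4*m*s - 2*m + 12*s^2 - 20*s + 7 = m*(4*s - 4) + 12*s^2 - 30*s + 18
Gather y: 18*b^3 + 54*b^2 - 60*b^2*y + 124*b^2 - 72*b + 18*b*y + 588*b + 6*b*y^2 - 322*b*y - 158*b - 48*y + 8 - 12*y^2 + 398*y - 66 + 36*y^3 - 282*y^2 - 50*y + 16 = 18*b^3 + 178*b^2 + 358*b + 36*y^3 + y^2*(6*b - 294) + y*(-60*b^2 - 304*b + 300) - 42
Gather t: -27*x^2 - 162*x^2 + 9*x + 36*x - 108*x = -189*x^2 - 63*x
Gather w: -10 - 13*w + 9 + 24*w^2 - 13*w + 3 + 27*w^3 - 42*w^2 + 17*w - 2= 27*w^3 - 18*w^2 - 9*w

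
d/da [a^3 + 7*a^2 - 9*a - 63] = 3*a^2 + 14*a - 9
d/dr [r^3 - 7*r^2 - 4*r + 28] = 3*r^2 - 14*r - 4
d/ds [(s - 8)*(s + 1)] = 2*s - 7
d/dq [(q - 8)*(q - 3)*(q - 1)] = 3*q^2 - 24*q + 35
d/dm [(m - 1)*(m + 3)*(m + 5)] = 3*m^2 + 14*m + 7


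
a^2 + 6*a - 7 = (a - 1)*(a + 7)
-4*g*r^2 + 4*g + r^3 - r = (-4*g + r)*(r - 1)*(r + 1)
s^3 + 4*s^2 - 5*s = s*(s - 1)*(s + 5)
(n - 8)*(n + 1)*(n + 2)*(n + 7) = n^4 + 2*n^3 - 57*n^2 - 170*n - 112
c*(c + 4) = c^2 + 4*c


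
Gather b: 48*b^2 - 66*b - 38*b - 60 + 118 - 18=48*b^2 - 104*b + 40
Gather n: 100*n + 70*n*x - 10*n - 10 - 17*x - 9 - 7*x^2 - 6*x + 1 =n*(70*x + 90) - 7*x^2 - 23*x - 18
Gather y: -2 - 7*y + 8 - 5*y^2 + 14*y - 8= -5*y^2 + 7*y - 2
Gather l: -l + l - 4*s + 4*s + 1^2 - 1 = 0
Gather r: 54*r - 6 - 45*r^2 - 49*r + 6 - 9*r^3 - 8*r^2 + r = -9*r^3 - 53*r^2 + 6*r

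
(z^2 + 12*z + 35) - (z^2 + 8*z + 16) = 4*z + 19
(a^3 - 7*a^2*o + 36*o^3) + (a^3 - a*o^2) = 2*a^3 - 7*a^2*o - a*o^2 + 36*o^3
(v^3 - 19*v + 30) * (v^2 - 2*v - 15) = v^5 - 2*v^4 - 34*v^3 + 68*v^2 + 225*v - 450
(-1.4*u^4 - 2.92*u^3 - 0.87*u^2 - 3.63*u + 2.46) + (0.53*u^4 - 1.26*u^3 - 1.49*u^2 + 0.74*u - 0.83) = -0.87*u^4 - 4.18*u^3 - 2.36*u^2 - 2.89*u + 1.63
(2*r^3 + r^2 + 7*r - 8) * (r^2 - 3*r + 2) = 2*r^5 - 5*r^4 + 8*r^3 - 27*r^2 + 38*r - 16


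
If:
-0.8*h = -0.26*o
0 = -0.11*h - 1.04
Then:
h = -9.45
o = -29.09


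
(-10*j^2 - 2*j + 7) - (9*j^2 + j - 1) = -19*j^2 - 3*j + 8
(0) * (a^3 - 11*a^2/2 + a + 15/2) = 0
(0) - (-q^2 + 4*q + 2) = q^2 - 4*q - 2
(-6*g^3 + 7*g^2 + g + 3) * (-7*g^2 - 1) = 42*g^5 - 49*g^4 - g^3 - 28*g^2 - g - 3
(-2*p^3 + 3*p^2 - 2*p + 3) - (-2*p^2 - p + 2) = -2*p^3 + 5*p^2 - p + 1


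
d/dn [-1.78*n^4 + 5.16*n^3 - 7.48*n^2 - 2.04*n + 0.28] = -7.12*n^3 + 15.48*n^2 - 14.96*n - 2.04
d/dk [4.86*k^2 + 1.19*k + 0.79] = 9.72*k + 1.19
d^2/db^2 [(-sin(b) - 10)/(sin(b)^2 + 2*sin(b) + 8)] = (sin(b)^5 + 38*sin(b)^4 + 10*sin(b)^3 - 356*sin(b)^2 - 168*sin(b) + 112)/(sin(b)^2 + 2*sin(b) + 8)^3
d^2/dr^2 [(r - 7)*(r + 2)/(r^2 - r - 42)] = -8/(r^3 + 18*r^2 + 108*r + 216)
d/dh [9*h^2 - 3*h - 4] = 18*h - 3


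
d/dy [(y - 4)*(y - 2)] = 2*y - 6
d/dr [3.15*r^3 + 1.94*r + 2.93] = 9.45*r^2 + 1.94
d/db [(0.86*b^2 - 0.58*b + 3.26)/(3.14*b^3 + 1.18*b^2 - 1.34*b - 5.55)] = (-2.7004*b^4 + 3.6424*b^3 - 31.1772*b^2 - 17.2396*b + 7.5874)/(9.8596*b^6 + 7.4104*b^5 - 7.0228*b^4 - 38.0164*b^3 - 11.3024*b^2 + 14.874*b + 30.8025)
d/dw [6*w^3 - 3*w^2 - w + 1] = 18*w^2 - 6*w - 1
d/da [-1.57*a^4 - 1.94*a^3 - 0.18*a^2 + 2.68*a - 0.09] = -6.28*a^3 - 5.82*a^2 - 0.36*a + 2.68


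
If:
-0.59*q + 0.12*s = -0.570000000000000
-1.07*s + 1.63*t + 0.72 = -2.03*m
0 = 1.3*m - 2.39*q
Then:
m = 1.960215694003*t + 6.97800709475609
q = 1.06622610970875*t + 3.79556871262883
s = 5.24227837273467*t + 13.9115461704251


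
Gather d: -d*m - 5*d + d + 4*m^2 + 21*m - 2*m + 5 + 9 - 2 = d*(-m - 4) + 4*m^2 + 19*m + 12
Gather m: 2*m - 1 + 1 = 2*m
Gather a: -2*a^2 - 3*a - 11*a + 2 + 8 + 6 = -2*a^2 - 14*a + 16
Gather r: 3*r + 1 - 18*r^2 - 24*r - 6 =-18*r^2 - 21*r - 5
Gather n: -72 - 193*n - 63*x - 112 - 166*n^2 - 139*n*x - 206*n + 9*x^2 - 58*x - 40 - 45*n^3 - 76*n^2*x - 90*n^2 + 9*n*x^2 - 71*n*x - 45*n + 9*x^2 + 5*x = -45*n^3 + n^2*(-76*x - 256) + n*(9*x^2 - 210*x - 444) + 18*x^2 - 116*x - 224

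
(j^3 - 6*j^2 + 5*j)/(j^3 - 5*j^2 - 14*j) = (-j^2 + 6*j - 5)/(-j^2 + 5*j + 14)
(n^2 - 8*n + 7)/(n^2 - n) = (n - 7)/n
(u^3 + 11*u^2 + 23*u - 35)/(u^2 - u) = u + 12 + 35/u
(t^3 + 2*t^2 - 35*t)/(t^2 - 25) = t*(t + 7)/(t + 5)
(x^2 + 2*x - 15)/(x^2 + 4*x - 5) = (x - 3)/(x - 1)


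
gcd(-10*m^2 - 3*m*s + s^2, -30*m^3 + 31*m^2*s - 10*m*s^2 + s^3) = -5*m + s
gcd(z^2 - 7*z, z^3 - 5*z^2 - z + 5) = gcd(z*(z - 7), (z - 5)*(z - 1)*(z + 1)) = 1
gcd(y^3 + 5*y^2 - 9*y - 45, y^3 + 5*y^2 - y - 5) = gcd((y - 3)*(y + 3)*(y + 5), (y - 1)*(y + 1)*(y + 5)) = y + 5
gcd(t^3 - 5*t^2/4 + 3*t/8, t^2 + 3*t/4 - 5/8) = t - 1/2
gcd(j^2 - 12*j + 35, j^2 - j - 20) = j - 5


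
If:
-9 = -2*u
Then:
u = 9/2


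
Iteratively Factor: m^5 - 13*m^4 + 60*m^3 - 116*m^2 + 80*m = (m - 2)*(m^4 - 11*m^3 + 38*m^2 - 40*m) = (m - 2)^2*(m^3 - 9*m^2 + 20*m) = (m - 4)*(m - 2)^2*(m^2 - 5*m) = m*(m - 4)*(m - 2)^2*(m - 5)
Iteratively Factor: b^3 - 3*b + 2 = (b - 1)*(b^2 + b - 2) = (b - 1)*(b + 2)*(b - 1)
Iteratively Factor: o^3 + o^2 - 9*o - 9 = (o + 1)*(o^2 - 9) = (o - 3)*(o + 1)*(o + 3)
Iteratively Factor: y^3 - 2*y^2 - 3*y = (y - 3)*(y^2 + y) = y*(y - 3)*(y + 1)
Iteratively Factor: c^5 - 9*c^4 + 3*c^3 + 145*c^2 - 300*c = (c + 4)*(c^4 - 13*c^3 + 55*c^2 - 75*c) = c*(c + 4)*(c^3 - 13*c^2 + 55*c - 75) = c*(c - 5)*(c + 4)*(c^2 - 8*c + 15) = c*(c - 5)*(c - 3)*(c + 4)*(c - 5)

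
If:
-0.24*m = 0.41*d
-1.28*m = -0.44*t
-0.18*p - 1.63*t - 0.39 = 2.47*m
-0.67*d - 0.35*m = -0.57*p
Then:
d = 0.03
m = -0.05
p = 0.00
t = -0.16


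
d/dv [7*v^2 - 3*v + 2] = 14*v - 3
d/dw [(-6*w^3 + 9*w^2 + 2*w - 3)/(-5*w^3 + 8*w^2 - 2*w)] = (-3*w^4 + 44*w^3 - 79*w^2 + 48*w - 6)/(w^2*(25*w^4 - 80*w^3 + 84*w^2 - 32*w + 4))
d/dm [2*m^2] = 4*m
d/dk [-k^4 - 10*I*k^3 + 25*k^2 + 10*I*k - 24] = -4*k^3 - 30*I*k^2 + 50*k + 10*I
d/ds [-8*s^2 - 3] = -16*s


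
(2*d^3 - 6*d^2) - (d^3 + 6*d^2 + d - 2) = d^3 - 12*d^2 - d + 2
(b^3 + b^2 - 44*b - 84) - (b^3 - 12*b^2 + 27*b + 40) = 13*b^2 - 71*b - 124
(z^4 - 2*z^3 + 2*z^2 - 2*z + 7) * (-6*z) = -6*z^5 + 12*z^4 - 12*z^3 + 12*z^2 - 42*z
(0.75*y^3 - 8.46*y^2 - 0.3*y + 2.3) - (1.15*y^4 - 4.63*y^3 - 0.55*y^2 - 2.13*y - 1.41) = -1.15*y^4 + 5.38*y^3 - 7.91*y^2 + 1.83*y + 3.71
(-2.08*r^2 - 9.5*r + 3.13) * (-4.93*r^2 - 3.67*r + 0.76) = 10.2544*r^4 + 54.4686*r^3 + 17.8533*r^2 - 18.7071*r + 2.3788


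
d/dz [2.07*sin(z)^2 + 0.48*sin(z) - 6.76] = (4.14*sin(z) + 0.48)*cos(z)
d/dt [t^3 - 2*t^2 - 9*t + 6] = 3*t^2 - 4*t - 9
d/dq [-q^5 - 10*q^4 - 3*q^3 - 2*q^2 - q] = -5*q^4 - 40*q^3 - 9*q^2 - 4*q - 1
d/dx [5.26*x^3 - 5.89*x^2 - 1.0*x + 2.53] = 15.78*x^2 - 11.78*x - 1.0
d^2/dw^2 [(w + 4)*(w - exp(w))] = -w*exp(w) - 6*exp(w) + 2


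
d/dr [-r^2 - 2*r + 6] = -2*r - 2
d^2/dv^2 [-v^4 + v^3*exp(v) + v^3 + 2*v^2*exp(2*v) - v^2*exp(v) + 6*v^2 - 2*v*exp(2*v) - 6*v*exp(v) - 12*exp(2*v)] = v^3*exp(v) + 8*v^2*exp(2*v) + 5*v^2*exp(v) - 12*v^2 + 8*v*exp(2*v) - 4*v*exp(v) + 6*v - 52*exp(2*v) - 14*exp(v) + 12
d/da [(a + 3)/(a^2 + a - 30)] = (a^2 + a - (a + 3)*(2*a + 1) - 30)/(a^2 + a - 30)^2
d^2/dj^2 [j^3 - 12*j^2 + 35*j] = 6*j - 24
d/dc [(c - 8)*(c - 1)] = 2*c - 9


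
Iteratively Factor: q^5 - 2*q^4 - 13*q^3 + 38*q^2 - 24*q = (q - 2)*(q^4 - 13*q^2 + 12*q) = (q - 3)*(q - 2)*(q^3 + 3*q^2 - 4*q) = (q - 3)*(q - 2)*(q - 1)*(q^2 + 4*q) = q*(q - 3)*(q - 2)*(q - 1)*(q + 4)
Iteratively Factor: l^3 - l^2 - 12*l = (l + 3)*(l^2 - 4*l) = l*(l + 3)*(l - 4)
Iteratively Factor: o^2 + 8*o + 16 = (o + 4)*(o + 4)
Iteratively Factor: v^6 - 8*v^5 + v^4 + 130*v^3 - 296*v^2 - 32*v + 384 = (v - 2)*(v^5 - 6*v^4 - 11*v^3 + 108*v^2 - 80*v - 192) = (v - 4)*(v - 2)*(v^4 - 2*v^3 - 19*v^2 + 32*v + 48) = (v - 4)^2*(v - 2)*(v^3 + 2*v^2 - 11*v - 12) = (v - 4)^2*(v - 3)*(v - 2)*(v^2 + 5*v + 4) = (v - 4)^2*(v - 3)*(v - 2)*(v + 4)*(v + 1)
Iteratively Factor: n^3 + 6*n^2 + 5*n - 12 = (n - 1)*(n^2 + 7*n + 12) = (n - 1)*(n + 3)*(n + 4)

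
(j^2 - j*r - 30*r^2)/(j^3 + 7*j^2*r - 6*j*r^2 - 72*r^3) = (j^2 - j*r - 30*r^2)/(j^3 + 7*j^2*r - 6*j*r^2 - 72*r^3)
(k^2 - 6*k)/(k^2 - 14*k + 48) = k/(k - 8)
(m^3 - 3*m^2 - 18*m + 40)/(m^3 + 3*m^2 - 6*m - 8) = (m - 5)/(m + 1)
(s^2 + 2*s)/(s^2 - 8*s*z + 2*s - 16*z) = s/(s - 8*z)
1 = 1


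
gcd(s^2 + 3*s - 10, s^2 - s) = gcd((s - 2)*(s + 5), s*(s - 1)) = 1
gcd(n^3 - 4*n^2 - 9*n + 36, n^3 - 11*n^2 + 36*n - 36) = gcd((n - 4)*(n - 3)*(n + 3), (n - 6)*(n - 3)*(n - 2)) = n - 3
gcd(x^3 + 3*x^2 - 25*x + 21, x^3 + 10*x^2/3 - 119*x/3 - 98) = x + 7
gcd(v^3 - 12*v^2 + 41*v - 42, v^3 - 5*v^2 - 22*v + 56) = v^2 - 9*v + 14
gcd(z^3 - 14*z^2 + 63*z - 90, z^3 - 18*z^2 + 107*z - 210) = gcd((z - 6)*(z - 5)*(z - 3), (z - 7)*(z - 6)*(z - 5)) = z^2 - 11*z + 30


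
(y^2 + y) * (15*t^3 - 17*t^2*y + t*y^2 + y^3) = 15*t^3*y^2 + 15*t^3*y - 17*t^2*y^3 - 17*t^2*y^2 + t*y^4 + t*y^3 + y^5 + y^4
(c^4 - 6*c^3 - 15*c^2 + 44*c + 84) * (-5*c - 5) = -5*c^5 + 25*c^4 + 105*c^3 - 145*c^2 - 640*c - 420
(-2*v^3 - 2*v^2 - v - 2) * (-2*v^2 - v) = 4*v^5 + 6*v^4 + 4*v^3 + 5*v^2 + 2*v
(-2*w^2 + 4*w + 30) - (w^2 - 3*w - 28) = -3*w^2 + 7*w + 58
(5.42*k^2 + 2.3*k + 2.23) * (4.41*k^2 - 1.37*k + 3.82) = 23.9022*k^4 + 2.7176*k^3 + 27.3877*k^2 + 5.7309*k + 8.5186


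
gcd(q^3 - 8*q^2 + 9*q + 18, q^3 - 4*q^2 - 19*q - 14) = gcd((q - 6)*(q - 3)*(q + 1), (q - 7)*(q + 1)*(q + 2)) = q + 1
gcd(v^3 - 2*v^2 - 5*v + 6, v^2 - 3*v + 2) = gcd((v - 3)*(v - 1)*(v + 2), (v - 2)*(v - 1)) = v - 1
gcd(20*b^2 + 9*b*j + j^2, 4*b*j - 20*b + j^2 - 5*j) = 4*b + j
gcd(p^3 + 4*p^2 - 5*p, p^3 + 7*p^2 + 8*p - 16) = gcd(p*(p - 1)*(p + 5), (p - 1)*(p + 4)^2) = p - 1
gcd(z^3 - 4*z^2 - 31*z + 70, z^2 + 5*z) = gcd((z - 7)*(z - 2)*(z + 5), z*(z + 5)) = z + 5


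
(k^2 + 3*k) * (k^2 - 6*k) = k^4 - 3*k^3 - 18*k^2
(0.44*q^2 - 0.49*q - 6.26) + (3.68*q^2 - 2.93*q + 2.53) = 4.12*q^2 - 3.42*q - 3.73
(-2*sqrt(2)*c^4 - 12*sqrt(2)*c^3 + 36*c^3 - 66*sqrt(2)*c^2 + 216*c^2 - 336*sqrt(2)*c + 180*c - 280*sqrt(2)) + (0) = -2*sqrt(2)*c^4 - 12*sqrt(2)*c^3 + 36*c^3 - 66*sqrt(2)*c^2 + 216*c^2 - 336*sqrt(2)*c + 180*c - 280*sqrt(2)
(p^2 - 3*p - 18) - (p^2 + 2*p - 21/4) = -5*p - 51/4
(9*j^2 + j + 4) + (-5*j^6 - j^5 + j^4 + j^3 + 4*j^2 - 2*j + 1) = -5*j^6 - j^5 + j^4 + j^3 + 13*j^2 - j + 5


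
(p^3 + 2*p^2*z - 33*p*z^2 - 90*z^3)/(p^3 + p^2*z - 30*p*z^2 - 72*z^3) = (p + 5*z)/(p + 4*z)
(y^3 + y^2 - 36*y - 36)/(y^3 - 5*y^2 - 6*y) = (y + 6)/y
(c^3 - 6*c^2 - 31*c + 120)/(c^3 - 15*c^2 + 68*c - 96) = (c + 5)/(c - 4)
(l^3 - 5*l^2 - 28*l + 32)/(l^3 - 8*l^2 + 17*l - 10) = (l^2 - 4*l - 32)/(l^2 - 7*l + 10)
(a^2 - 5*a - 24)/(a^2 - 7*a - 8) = (a + 3)/(a + 1)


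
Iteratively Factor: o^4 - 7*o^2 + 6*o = (o - 2)*(o^3 + 2*o^2 - 3*o) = o*(o - 2)*(o^2 + 2*o - 3) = o*(o - 2)*(o - 1)*(o + 3)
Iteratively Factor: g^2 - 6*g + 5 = (g - 5)*(g - 1)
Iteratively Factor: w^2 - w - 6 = (w + 2)*(w - 3)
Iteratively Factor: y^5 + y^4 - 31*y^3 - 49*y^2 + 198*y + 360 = (y + 2)*(y^4 - y^3 - 29*y^2 + 9*y + 180) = (y + 2)*(y + 3)*(y^3 - 4*y^2 - 17*y + 60) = (y + 2)*(y + 3)*(y + 4)*(y^2 - 8*y + 15) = (y - 5)*(y + 2)*(y + 3)*(y + 4)*(y - 3)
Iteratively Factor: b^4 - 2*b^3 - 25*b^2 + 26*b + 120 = (b - 5)*(b^3 + 3*b^2 - 10*b - 24) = (b - 5)*(b + 4)*(b^2 - b - 6) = (b - 5)*(b + 2)*(b + 4)*(b - 3)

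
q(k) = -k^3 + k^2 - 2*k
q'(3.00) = -23.00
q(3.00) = -24.00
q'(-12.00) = -458.00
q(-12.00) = 1896.00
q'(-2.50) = -25.75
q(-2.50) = 26.88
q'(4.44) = -52.26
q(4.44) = -76.69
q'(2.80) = -19.92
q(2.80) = -19.71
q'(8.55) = -204.21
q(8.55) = -569.02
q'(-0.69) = -4.81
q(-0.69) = 2.18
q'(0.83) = -2.41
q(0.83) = -1.54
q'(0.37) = -1.67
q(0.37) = -0.65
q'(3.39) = -29.70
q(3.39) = -34.25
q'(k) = -3*k^2 + 2*k - 2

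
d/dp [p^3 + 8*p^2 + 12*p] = 3*p^2 + 16*p + 12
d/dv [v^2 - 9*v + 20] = 2*v - 9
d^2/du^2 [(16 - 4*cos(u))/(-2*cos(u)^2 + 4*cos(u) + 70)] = 2*(9*sin(u)^4*cos(u) - 14*sin(u)^4 + 650*sin(u)^2 + 2841*cos(u)/2 + 60*cos(3*u) - cos(5*u)/2 - 184)/(sin(u)^2 + 2*cos(u) + 34)^3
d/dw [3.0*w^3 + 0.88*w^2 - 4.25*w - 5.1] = 9.0*w^2 + 1.76*w - 4.25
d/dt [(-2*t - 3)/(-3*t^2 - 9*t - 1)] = (6*t^2 + 18*t - 3*(2*t + 3)^2 + 2)/(3*t^2 + 9*t + 1)^2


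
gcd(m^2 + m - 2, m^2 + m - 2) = m^2 + m - 2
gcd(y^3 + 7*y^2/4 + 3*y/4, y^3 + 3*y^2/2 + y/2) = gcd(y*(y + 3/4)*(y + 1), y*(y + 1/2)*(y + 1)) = y^2 + y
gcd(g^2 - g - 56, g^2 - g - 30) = 1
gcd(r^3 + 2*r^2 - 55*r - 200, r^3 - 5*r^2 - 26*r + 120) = r + 5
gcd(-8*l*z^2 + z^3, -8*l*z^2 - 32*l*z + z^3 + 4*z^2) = -8*l*z + z^2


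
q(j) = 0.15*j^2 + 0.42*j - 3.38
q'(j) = 0.3*j + 0.42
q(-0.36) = -3.51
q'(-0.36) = 0.31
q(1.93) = -2.01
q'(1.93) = 1.00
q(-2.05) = -3.61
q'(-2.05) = -0.20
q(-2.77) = -3.39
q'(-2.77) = -0.41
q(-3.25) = -3.16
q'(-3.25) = -0.56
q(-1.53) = -3.67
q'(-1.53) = -0.04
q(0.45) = -3.16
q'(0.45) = 0.56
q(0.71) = -3.01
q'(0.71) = 0.63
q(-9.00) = 4.99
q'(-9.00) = -2.28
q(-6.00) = -0.50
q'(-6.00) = -1.38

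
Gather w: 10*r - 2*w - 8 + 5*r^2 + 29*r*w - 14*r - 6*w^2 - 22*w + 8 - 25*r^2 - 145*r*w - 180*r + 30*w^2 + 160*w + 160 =-20*r^2 - 184*r + 24*w^2 + w*(136 - 116*r) + 160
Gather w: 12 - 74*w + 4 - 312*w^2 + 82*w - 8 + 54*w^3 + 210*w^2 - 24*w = 54*w^3 - 102*w^2 - 16*w + 8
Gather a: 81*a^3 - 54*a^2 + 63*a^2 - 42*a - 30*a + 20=81*a^3 + 9*a^2 - 72*a + 20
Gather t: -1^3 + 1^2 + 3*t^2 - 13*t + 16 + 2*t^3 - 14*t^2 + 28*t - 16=2*t^3 - 11*t^2 + 15*t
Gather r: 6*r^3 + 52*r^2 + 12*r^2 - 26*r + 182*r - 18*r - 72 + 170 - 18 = 6*r^3 + 64*r^2 + 138*r + 80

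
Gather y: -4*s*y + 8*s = -4*s*y + 8*s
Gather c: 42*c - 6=42*c - 6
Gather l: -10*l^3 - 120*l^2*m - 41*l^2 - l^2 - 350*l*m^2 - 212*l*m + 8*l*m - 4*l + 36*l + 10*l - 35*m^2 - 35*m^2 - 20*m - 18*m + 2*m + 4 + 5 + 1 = -10*l^3 + l^2*(-120*m - 42) + l*(-350*m^2 - 204*m + 42) - 70*m^2 - 36*m + 10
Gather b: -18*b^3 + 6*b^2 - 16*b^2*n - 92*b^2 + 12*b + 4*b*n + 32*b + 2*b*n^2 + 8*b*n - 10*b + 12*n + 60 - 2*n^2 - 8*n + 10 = -18*b^3 + b^2*(-16*n - 86) + b*(2*n^2 + 12*n + 34) - 2*n^2 + 4*n + 70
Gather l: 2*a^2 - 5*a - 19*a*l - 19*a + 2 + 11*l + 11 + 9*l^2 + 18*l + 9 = 2*a^2 - 24*a + 9*l^2 + l*(29 - 19*a) + 22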